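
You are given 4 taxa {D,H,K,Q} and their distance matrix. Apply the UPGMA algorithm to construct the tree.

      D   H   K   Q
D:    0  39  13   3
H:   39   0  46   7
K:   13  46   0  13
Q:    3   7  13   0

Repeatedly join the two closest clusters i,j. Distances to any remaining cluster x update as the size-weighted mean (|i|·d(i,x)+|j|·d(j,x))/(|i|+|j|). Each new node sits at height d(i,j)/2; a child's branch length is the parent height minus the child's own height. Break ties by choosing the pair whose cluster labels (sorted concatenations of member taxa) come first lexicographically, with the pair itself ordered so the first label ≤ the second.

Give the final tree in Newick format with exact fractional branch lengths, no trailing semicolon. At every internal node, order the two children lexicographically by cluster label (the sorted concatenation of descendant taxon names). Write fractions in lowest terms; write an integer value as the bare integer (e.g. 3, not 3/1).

(((D:3/2,Q:3/2):5,K:13/2):53/6,H:46/3)

step 1: merge (D,Q) at d=3; branch lengths D→3/2, Q→3/2; new cluster DQ
  updated: d(DQ,H)=23, d(DQ,K)=13
step 2: merge (DQ,K) at d=13; branch lengths DQ→5, K→13/2; new cluster DKQ
  updated: d(DKQ,H)=92/3
step 3: merge (DKQ,H) at d=92/3; branch lengths DKQ→53/6, H→46/3; new cluster DHKQ
final tree: (((D:3/2,Q:3/2):5,K:13/2):53/6,H:46/3)
total length: 116/3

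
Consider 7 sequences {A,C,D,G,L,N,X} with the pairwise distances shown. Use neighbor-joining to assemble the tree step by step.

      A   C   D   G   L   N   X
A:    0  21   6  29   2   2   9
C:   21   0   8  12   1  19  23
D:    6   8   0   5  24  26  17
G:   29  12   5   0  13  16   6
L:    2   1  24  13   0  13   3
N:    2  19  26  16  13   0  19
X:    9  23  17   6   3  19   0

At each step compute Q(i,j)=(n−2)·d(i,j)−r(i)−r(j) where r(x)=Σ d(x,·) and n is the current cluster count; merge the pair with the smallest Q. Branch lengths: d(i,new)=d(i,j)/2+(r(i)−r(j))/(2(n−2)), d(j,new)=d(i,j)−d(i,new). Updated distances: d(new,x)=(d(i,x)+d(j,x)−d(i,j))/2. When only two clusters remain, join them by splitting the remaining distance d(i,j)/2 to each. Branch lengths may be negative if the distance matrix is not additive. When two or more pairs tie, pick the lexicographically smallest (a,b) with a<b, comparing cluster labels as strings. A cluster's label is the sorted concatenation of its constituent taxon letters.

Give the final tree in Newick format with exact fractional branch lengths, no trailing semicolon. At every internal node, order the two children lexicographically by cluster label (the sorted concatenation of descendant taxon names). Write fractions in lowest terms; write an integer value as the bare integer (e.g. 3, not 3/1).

((((A:-8/5,N:18/5):59/8,(C:39/16,L:-23/16):39/8):5/2,(D:23/6,G:7/6):39/8):33/16,X:33/16)

step 1: merge (A,N) at d=2, Q=-154; branch lengths A→-8/5, N→18/5; new cluster AN
  updated: d(AN,C)=19, d(AN,D)=15, d(AN,G)=43/2, d(AN,L)=13/2, d(AN,X)=13
step 2: merge (C,L) at d=1, Q=-213/2; branch lengths C→39/16, L→-23/16; new cluster CL
  updated: d(AN,CL)=49/4, d(CL,D)=31/2, d(CL,G)=12, d(CL,X)=25/2
step 3: merge (D,G) at d=5, Q=-82; branch lengths D→23/6, G→7/6; new cluster DG
  updated: d(AN,DG)=63/4, d(CL,DG)=45/4, d(DG,X)=9
step 4: merge (AN,CL) at d=49/4, Q=-105/2; branch lengths AN→59/8, CL→39/8; new cluster ACLN
  updated: d(ACLN,DG)=59/8, d(ACLN,X)=53/8
step 5: merge (ACLN,DG) at d=59/8, Q=-23; branch lengths ACLN→5/2, DG→39/8; new cluster ACDGLN
  updated: d(ACDGLN,X)=33/8
step 6: merge (ACDGLN,X) at d=33/8; branch lengths ACDGLN→33/16, X→33/16; new cluster ACDGLNX
final tree: ((((A:-8/5,N:18/5):59/8,(C:39/16,L:-23/16):39/8):5/2,(D:23/6,G:7/6):39/8):33/16,X:33/16)
total length: 127/4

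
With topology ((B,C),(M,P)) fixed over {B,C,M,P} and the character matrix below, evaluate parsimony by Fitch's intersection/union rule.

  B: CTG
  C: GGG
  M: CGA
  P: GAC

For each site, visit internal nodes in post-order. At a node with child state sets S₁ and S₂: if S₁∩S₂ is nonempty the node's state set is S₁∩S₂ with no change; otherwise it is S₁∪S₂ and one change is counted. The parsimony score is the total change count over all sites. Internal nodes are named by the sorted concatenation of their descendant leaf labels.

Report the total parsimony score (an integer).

6

BC@0: {C} ∪ {G} = {C,G} (union, +1)
MP@0: {C} ∪ {G} = {C,G} (union, +1)
BCMP@0: {C,G} ∩ {C,G} = {C,G} (intersection, +0)
BC@1: {T} ∪ {G} = {G,T} (union, +1)
MP@1: {G} ∪ {A} = {A,G} (union, +1)
BCMP@1: {G,T} ∩ {A,G} = {G} (intersection, +0)
BC@2: {G} ∩ {G} = {G} (intersection, +0)
MP@2: {A} ∪ {C} = {A,C} (union, +1)
BCMP@2: {G} ∪ {A,C} = {A,C,G} (union, +1)
per-site changes: [2, 2, 2]; total = 6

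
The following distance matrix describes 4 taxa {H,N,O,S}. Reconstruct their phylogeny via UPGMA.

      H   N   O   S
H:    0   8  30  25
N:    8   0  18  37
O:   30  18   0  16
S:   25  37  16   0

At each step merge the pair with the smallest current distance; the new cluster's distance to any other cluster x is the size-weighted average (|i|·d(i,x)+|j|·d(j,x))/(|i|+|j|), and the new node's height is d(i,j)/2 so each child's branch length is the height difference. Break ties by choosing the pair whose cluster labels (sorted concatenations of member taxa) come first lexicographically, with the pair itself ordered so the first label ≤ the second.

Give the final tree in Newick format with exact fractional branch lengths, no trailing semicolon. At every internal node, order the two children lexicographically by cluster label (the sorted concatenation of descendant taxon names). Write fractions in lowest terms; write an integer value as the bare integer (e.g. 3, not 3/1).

step 1: merge (H,N) at d=8; branch lengths H→4, N→4; new cluster HN
  updated: d(HN,O)=24, d(HN,S)=31
step 2: merge (O,S) at d=16; branch lengths O→8, S→8; new cluster OS
  updated: d(HN,OS)=55/2
step 3: merge (HN,OS) at d=55/2; branch lengths HN→39/4, OS→23/4; new cluster HNOS
final tree: ((H:4,N:4):39/4,(O:8,S:8):23/4)
total length: 79/2

((H:4,N:4):39/4,(O:8,S:8):23/4)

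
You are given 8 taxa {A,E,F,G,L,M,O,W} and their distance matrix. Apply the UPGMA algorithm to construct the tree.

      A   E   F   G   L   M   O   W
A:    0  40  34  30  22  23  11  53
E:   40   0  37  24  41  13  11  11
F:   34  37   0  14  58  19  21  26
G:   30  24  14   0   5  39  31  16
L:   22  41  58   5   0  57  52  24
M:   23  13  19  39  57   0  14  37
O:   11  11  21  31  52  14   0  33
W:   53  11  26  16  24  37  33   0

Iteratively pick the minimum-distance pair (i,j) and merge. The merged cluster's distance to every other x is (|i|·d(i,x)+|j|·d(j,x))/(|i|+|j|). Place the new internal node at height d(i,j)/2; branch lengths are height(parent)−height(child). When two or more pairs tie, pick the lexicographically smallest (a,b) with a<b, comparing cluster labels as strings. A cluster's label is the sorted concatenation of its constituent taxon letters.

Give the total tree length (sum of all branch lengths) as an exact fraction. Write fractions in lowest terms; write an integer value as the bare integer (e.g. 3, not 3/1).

3973/48

iteration 1: select G,L (d=5); attach at lengths (5/2, 5/2); label the merged cluster GL
  updated: d(A,GL)=26, d(E,GL)=65/2, d(F,GL)=36, d(GL,M)=48, d(GL,O)=83/2, d(GL,W)=20
iteration 2: select A,O (d=11); attach at lengths (11/2, 11/2); label the merged cluster AO
  updated: d(AO,E)=51/2, d(AO,F)=55/2, d(AO,GL)=135/4, d(AO,M)=37/2, d(AO,W)=43
iteration 3: select E,W (d=11); attach at lengths (11/2, 11/2); label the merged cluster EW
  updated: d(AO,EW)=137/4, d(EW,F)=63/2, d(EW,GL)=105/4, d(EW,M)=25
iteration 4: select AO,M (d=37/2); attach at lengths (15/4, 37/4); label the merged cluster AMO
  updated: d(AMO,EW)=187/6, d(AMO,F)=74/3, d(AMO,GL)=77/2
iteration 5: select AMO,F (d=74/3); attach at lengths (37/12, 37/3); label the merged cluster AFMO
  updated: d(AFMO,EW)=125/4, d(AFMO,GL)=303/8
iteration 6: select EW,GL (d=105/4); attach at lengths (61/8, 85/8); label the merged cluster EGLW
  updated: d(AFMO,EGLW)=553/16
iteration 7: select AFMO,EGLW (d=553/16); attach at lengths (475/96, 133/32); label the merged cluster AEFGLMOW
final tree: ((((A:11/2,O:11/2):15/4,M:37/4):37/12,F:37/3):475/96,((E:11/2,W:11/2):61/8,(G:5/2,L:5/2):85/8):133/32)
total length: 3973/48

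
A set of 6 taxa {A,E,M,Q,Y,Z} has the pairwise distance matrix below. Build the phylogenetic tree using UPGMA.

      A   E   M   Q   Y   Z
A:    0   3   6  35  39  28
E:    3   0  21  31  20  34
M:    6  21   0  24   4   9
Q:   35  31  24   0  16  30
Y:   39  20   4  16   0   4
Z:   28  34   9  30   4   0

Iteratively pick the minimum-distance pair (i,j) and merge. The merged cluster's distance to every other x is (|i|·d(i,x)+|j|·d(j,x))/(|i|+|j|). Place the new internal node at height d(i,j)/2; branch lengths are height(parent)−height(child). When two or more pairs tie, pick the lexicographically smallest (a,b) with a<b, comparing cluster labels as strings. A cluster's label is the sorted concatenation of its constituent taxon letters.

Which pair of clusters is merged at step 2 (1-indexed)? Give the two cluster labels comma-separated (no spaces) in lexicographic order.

iteration 1: select A,E (d=3); attach at lengths (3/2, 3/2); label the merged cluster AE
  updated: d(AE,M)=27/2, d(AE,Q)=33, d(AE,Y)=59/2, d(AE,Z)=31
iteration 2: select M,Y (d=4); attach at lengths (2, 2); label the merged cluster MY
  updated: d(AE,MY)=43/2, d(MY,Q)=20, d(MY,Z)=13/2
iteration 3: select MY,Z (d=13/2); attach at lengths (5/4, 13/4); label the merged cluster MYZ
  updated: d(AE,MYZ)=74/3, d(MYZ,Q)=70/3
iteration 4: select MYZ,Q (d=70/3); attach at lengths (101/12, 35/3); label the merged cluster MQYZ
  updated: d(AE,MQYZ)=107/4
iteration 5: select AE,MQYZ (d=107/4); attach at lengths (95/8, 41/24); label the merged cluster AEMQYZ
final tree: ((A:3/2,E:3/2):95/8,(((M:2,Y:2):5/4,Z:13/4):101/12,Q:35/3):41/24)
total length: 271/6

M,Y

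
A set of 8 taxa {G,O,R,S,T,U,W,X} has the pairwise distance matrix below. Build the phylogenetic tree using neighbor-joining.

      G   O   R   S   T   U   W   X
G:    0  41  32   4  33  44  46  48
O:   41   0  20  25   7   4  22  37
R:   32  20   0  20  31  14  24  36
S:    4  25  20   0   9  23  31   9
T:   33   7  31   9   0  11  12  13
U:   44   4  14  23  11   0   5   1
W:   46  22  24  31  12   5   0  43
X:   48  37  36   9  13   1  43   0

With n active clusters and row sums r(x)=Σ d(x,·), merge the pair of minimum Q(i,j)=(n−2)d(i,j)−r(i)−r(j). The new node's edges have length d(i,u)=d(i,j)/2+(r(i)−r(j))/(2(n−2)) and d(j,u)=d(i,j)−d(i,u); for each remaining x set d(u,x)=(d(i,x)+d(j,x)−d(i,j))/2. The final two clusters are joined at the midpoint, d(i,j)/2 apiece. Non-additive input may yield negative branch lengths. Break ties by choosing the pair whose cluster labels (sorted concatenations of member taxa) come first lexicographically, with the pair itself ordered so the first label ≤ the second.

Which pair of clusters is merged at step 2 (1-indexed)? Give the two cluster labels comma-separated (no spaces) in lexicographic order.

1. join G+S (d=4, Q=-345) ⇒ GS; edges |G|=151/12, |S|=-103/12
  updated: d(GS,O)=31, d(GS,R)=24, d(GS,T)=19, d(GS,U)=63/2, d(GS,W)=73/2, d(GS,X)=53/2
2. join U+X (d=1, Q=-218) ⇒ UX; edges |U|=-17/2, |X|=19/2
  updated: d(GS,UX)=57/2, d(O,UX)=20, d(R,UX)=49/2, d(T,UX)=23/2, d(UX,W)=47/2
3. join GS+R (d=24, Q=-333/2) ⇒ GRS; edges |GS|=223/16, |R|=161/16
  updated: d(GRS,O)=27/2, d(GRS,T)=13, d(GRS,UX)=29/2, d(GRS,W)=73/4
4. join GRS+UX (d=29/2, Q=-341/4) ⇒ GRSUX; edges |GRS|=133/24, |UX|=215/24
  updated: d(GRSUX,O)=19/2, d(GRSUX,T)=5, d(GRSUX,W)=109/8
5. join GRSUX+W (d=109/8, Q=-97/2) ⇒ GRSUWX; edges |GRSUX|=31/16, |W|=187/16
  updated: d(GRSUWX,O)=143/16, d(GRSUWX,T)=27/16
6. join GRSUWX+O (d=143/16, Q=-141/8) ⇒ GORSUWX; edges |GRSUWX|=29/16, |O|=57/8
  updated: d(GORSUWX,T)=-1/8
7. join GORSUWX+T (d=-1/8) ⇒ GORSTUWX; edges |GORSUWX|=-1/16, |T|=-1/16
final tree: ((((((G:151/12,S:-103/12):223/16,R:161/16):133/24,(U:-17/2,X:19/2):215/24):31/16,W:187/16):29/16,O:57/8):-1/16,T:-1/16)
total length: 1055/16

U,X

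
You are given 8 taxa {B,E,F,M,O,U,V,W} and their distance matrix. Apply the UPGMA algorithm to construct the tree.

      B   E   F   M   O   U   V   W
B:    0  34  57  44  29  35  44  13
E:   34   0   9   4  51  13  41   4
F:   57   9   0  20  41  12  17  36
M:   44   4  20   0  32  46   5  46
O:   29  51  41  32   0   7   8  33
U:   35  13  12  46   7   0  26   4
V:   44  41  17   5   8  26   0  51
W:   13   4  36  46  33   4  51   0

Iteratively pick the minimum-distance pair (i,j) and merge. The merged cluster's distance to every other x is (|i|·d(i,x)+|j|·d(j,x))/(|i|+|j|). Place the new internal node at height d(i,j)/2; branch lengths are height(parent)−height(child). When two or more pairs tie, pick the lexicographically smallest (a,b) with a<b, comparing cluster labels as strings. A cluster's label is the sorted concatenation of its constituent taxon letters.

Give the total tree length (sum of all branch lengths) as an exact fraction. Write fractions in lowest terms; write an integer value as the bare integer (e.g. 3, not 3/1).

2249/30

1. join E+M (d=4) ⇒ EM; edges |E|=2, |M|=2
  updated: d(B,EM)=39, d(EM,F)=29/2, d(EM,O)=83/2, d(EM,U)=59/2, d(EM,V)=23, d(EM,W)=25
2. join U+W (d=4) ⇒ UW; edges |U|=2, |W|=2
  updated: d(B,UW)=24, d(EM,UW)=109/4, d(F,UW)=24, d(O,UW)=20, d(UW,V)=77/2
3. join O+V (d=8) ⇒ OV; edges |O|=4, |V|=4
  updated: d(B,OV)=73/2, d(EM,OV)=129/4, d(F,OV)=29, d(OV,UW)=117/4
4. join EM+F (d=29/2) ⇒ EFM; edges |EM|=21/4, |F|=29/4
  updated: d(B,EFM)=45, d(EFM,OV)=187/6, d(EFM,UW)=157/6
5. join B+UW (d=24) ⇒ BUW; edges |B|=12, |UW|=10
  updated: d(BUW,EFM)=292/9, d(BUW,OV)=95/3
6. join EFM+OV (d=187/6) ⇒ EFMOV; edges |EFM|=25/3, |OV|=139/12
  updated: d(BUW,EFMOV)=482/15
7. join BUW+EFMOV (d=482/15) ⇒ BEFMOUVW; edges |BUW|=61/15, |EFMOV|=29/60
final tree: ((B:12,(U:2,W:2):10):61/15,(((E:2,M:2):21/4,F:29/4):25/3,(O:4,V:4):139/12):29/60)
total length: 2249/30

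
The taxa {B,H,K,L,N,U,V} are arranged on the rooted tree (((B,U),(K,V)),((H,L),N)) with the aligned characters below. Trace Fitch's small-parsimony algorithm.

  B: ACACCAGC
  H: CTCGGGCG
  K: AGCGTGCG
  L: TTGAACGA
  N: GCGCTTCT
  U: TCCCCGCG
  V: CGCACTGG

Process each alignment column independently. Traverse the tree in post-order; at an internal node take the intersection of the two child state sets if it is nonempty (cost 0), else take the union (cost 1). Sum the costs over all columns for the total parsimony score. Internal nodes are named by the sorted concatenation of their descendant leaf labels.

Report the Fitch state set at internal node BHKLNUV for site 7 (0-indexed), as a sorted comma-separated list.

G

site 0, node BU: B={A} ∪ U={T} → {A,T} (+1)
site 0, node KV: K={A} ∪ V={C} → {A,C} (+1)
site 0, node BKUV: BU={A,T} ∩ KV={A,C} → {A} (+0)
site 0, node HL: H={C} ∪ L={T} → {C,T} (+1)
site 0, node HLN: HL={C,T} ∪ N={G} → {C,G,T} (+1)
site 0, node BHKLNUV: BKUV={A} ∪ HLN={C,G,T} → {A,C,G,T} (+1)
site 1, node BU: B={C} ∩ U={C} → {C} (+0)
site 1, node KV: K={G} ∩ V={G} → {G} (+0)
site 1, node BKUV: BU={C} ∪ KV={G} → {C,G} (+1)
site 1, node HL: H={T} ∩ L={T} → {T} (+0)
site 1, node HLN: HL={T} ∪ N={C} → {C,T} (+1)
site 1, node BHKLNUV: BKUV={C,G} ∩ HLN={C,T} → {C} (+0)
site 2, node BU: B={A} ∪ U={C} → {A,C} (+1)
site 2, node KV: K={C} ∩ V={C} → {C} (+0)
site 2, node BKUV: BU={A,C} ∩ KV={C} → {C} (+0)
site 2, node HL: H={C} ∪ L={G} → {C,G} (+1)
site 2, node HLN: HL={C,G} ∩ N={G} → {G} (+0)
site 2, node BHKLNUV: BKUV={C} ∪ HLN={G} → {C,G} (+1)
site 3, node BU: B={C} ∩ U={C} → {C} (+0)
site 3, node KV: K={G} ∪ V={A} → {A,G} (+1)
site 3, node BKUV: BU={C} ∪ KV={A,G} → {A,C,G} (+1)
site 3, node HL: H={G} ∪ L={A} → {A,G} (+1)
site 3, node HLN: HL={A,G} ∪ N={C} → {A,C,G} (+1)
site 3, node BHKLNUV: BKUV={A,C,G} ∩ HLN={A,C,G} → {A,C,G} (+0)
site 4, node BU: B={C} ∩ U={C} → {C} (+0)
site 4, node KV: K={T} ∪ V={C} → {C,T} (+1)
site 4, node BKUV: BU={C} ∩ KV={C,T} → {C} (+0)
site 4, node HL: H={G} ∪ L={A} → {A,G} (+1)
site 4, node HLN: HL={A,G} ∪ N={T} → {A,G,T} (+1)
site 4, node BHKLNUV: BKUV={C} ∪ HLN={A,G,T} → {A,C,G,T} (+1)
site 5, node BU: B={A} ∪ U={G} → {A,G} (+1)
site 5, node KV: K={G} ∪ V={T} → {G,T} (+1)
site 5, node BKUV: BU={A,G} ∩ KV={G,T} → {G} (+0)
site 5, node HL: H={G} ∪ L={C} → {C,G} (+1)
site 5, node HLN: HL={C,G} ∪ N={T} → {C,G,T} (+1)
site 5, node BHKLNUV: BKUV={G} ∩ HLN={C,G,T} → {G} (+0)
site 6, node BU: B={G} ∪ U={C} → {C,G} (+1)
site 6, node KV: K={C} ∪ V={G} → {C,G} (+1)
site 6, node BKUV: BU={C,G} ∩ KV={C,G} → {C,G} (+0)
site 6, node HL: H={C} ∪ L={G} → {C,G} (+1)
site 6, node HLN: HL={C,G} ∩ N={C} → {C} (+0)
site 6, node BHKLNUV: BKUV={C,G} ∩ HLN={C} → {C} (+0)
site 7, node BU: B={C} ∪ U={G} → {C,G} (+1)
site 7, node KV: K={G} ∩ V={G} → {G} (+0)
site 7, node BKUV: BU={C,G} ∩ KV={G} → {G} (+0)
site 7, node HL: H={G} ∪ L={A} → {A,G} (+1)
site 7, node HLN: HL={A,G} ∪ N={T} → {A,G,T} (+1)
site 7, node BHKLNUV: BKUV={G} ∩ HLN={A,G,T} → {G} (+0)
per-site changes: [5, 2, 3, 4, 4, 4, 3, 3]; total = 28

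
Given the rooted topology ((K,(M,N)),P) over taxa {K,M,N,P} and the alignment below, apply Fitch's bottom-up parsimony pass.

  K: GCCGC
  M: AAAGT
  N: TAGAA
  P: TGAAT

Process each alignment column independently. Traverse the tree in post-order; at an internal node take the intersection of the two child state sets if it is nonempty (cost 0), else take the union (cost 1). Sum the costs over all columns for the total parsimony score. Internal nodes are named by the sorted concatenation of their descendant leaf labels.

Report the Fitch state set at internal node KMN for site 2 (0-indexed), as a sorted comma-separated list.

A,C,G

MN@0: {A} ∪ {T} = {A,T} (union, +1)
KMN@0: {G} ∪ {A,T} = {A,G,T} (union, +1)
KMNP@0: {A,G,T} ∩ {T} = {T} (intersection, +0)
MN@1: {A} ∩ {A} = {A} (intersection, +0)
KMN@1: {C} ∪ {A} = {A,C} (union, +1)
KMNP@1: {A,C} ∪ {G} = {A,C,G} (union, +1)
MN@2: {A} ∪ {G} = {A,G} (union, +1)
KMN@2: {C} ∪ {A,G} = {A,C,G} (union, +1)
KMNP@2: {A,C,G} ∩ {A} = {A} (intersection, +0)
MN@3: {G} ∪ {A} = {A,G} (union, +1)
KMN@3: {G} ∩ {A,G} = {G} (intersection, +0)
KMNP@3: {G} ∪ {A} = {A,G} (union, +1)
MN@4: {T} ∪ {A} = {A,T} (union, +1)
KMN@4: {C} ∪ {A,T} = {A,C,T} (union, +1)
KMNP@4: {A,C,T} ∩ {T} = {T} (intersection, +0)
per-site changes: [2, 2, 2, 2, 2]; total = 10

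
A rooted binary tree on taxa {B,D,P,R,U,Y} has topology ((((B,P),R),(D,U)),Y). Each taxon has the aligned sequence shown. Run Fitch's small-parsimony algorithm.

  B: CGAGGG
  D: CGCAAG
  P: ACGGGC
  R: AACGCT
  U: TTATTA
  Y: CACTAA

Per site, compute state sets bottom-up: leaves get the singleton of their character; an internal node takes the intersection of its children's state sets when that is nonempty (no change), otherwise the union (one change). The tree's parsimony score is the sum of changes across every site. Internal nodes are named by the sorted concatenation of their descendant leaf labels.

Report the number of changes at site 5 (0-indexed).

site 0, node BP: B={C} ∪ P={A} → {A,C} (+1)
site 0, node BPR: BP={A,C} ∩ R={A} → {A} (+0)
site 0, node DU: D={C} ∪ U={T} → {C,T} (+1)
site 0, node BDPRU: BPR={A} ∪ DU={C,T} → {A,C,T} (+1)
site 0, node BDPRUY: BDPRU={A,C,T} ∩ Y={C} → {C} (+0)
site 1, node BP: B={G} ∪ P={C} → {C,G} (+1)
site 1, node BPR: BP={C,G} ∪ R={A} → {A,C,G} (+1)
site 1, node DU: D={G} ∪ U={T} → {G,T} (+1)
site 1, node BDPRU: BPR={A,C,G} ∩ DU={G,T} → {G} (+0)
site 1, node BDPRUY: BDPRU={G} ∪ Y={A} → {A,G} (+1)
site 2, node BP: B={A} ∪ P={G} → {A,G} (+1)
site 2, node BPR: BP={A,G} ∪ R={C} → {A,C,G} (+1)
site 2, node DU: D={C} ∪ U={A} → {A,C} (+1)
site 2, node BDPRU: BPR={A,C,G} ∩ DU={A,C} → {A,C} (+0)
site 2, node BDPRUY: BDPRU={A,C} ∩ Y={C} → {C} (+0)
site 3, node BP: B={G} ∩ P={G} → {G} (+0)
site 3, node BPR: BP={G} ∩ R={G} → {G} (+0)
site 3, node DU: D={A} ∪ U={T} → {A,T} (+1)
site 3, node BDPRU: BPR={G} ∪ DU={A,T} → {A,G,T} (+1)
site 3, node BDPRUY: BDPRU={A,G,T} ∩ Y={T} → {T} (+0)
site 4, node BP: B={G} ∩ P={G} → {G} (+0)
site 4, node BPR: BP={G} ∪ R={C} → {C,G} (+1)
site 4, node DU: D={A} ∪ U={T} → {A,T} (+1)
site 4, node BDPRU: BPR={C,G} ∪ DU={A,T} → {A,C,G,T} (+1)
site 4, node BDPRUY: BDPRU={A,C,G,T} ∩ Y={A} → {A} (+0)
site 5, node BP: B={G} ∪ P={C} → {C,G} (+1)
site 5, node BPR: BP={C,G} ∪ R={T} → {C,G,T} (+1)
site 5, node DU: D={G} ∪ U={A} → {A,G} (+1)
site 5, node BDPRU: BPR={C,G,T} ∩ DU={A,G} → {G} (+0)
site 5, node BDPRUY: BDPRU={G} ∪ Y={A} → {A,G} (+1)
per-site changes: [3, 4, 3, 2, 3, 4]; total = 19

4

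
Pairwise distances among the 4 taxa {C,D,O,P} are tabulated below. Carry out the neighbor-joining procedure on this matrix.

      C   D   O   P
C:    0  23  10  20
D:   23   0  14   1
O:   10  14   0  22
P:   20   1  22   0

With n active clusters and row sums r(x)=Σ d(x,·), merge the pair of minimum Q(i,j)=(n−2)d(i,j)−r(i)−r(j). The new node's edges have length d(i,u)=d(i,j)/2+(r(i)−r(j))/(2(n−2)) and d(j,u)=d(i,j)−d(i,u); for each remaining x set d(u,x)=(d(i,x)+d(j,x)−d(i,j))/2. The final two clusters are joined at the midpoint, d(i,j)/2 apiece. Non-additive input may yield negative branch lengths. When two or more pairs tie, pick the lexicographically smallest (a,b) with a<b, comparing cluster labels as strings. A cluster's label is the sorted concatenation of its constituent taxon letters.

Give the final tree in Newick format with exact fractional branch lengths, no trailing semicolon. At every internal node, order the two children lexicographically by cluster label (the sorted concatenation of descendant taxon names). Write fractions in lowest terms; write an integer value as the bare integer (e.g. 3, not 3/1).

1. join C+O (d=10, Q=-79) ⇒ CO; edges |C|=27/4, |O|=13/4
  updated: d(CO,D)=27/2, d(CO,P)=16
2. join CO+D (d=27/2, Q=-61/2) ⇒ CDO; edges |CO|=57/4, |D|=-3/4
  updated: d(CDO,P)=7/4
3. join CDO+P (d=7/4) ⇒ CDOP; edges |CDO|=7/8, |P|=7/8
final tree: (((C:27/4,O:13/4):57/4,D:-3/4):7/8,P:7/8)
total length: 101/4

(((C:27/4,O:13/4):57/4,D:-3/4):7/8,P:7/8)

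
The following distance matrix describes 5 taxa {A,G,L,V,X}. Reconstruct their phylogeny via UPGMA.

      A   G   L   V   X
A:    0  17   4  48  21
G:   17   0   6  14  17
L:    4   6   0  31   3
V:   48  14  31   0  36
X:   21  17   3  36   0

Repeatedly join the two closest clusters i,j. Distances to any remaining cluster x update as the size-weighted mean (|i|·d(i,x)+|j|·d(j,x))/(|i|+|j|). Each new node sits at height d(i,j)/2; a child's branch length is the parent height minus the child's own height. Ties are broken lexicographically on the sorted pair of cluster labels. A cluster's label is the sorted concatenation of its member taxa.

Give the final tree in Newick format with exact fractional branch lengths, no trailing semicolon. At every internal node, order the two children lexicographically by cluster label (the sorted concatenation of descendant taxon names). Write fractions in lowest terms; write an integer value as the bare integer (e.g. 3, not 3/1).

1. join L+X (d=3) ⇒ LX; edges |L|=3/2, |X|=3/2
  updated: d(A,LX)=25/2, d(G,LX)=23/2, d(LX,V)=67/2
2. join G+LX (d=23/2) ⇒ GLX; edges |G|=23/4, |LX|=17/4
  updated: d(A,GLX)=14, d(GLX,V)=27
3. join A+GLX (d=14) ⇒ AGLX; edges |A|=7, |GLX|=5/4
  updated: d(AGLX,V)=129/4
4. join AGLX+V (d=129/4) ⇒ AGLVX; edges |AGLX|=73/8, |V|=129/8
final tree: ((A:7,(G:23/4,(L:3/2,X:3/2):17/4):5/4):73/8,V:129/8)
total length: 93/2

((A:7,(G:23/4,(L:3/2,X:3/2):17/4):5/4):73/8,V:129/8)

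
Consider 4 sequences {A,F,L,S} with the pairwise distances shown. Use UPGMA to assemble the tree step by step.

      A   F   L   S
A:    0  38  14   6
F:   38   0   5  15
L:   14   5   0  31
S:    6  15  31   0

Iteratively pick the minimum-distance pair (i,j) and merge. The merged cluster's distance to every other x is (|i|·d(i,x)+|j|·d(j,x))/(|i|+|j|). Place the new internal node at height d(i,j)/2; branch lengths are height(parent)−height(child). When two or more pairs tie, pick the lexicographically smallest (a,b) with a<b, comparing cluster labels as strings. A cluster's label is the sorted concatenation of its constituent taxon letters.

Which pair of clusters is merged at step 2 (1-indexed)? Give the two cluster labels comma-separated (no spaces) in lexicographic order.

iteration 1: select F,L (d=5); attach at lengths (5/2, 5/2); label the merged cluster FL
  updated: d(A,FL)=26, d(FL,S)=23
iteration 2: select A,S (d=6); attach at lengths (3, 3); label the merged cluster AS
  updated: d(AS,FL)=49/2
iteration 3: select AS,FL (d=49/2); attach at lengths (37/4, 39/4); label the merged cluster AFLS
final tree: ((A:3,S:3):37/4,(F:5/2,L:5/2):39/4)
total length: 30

A,S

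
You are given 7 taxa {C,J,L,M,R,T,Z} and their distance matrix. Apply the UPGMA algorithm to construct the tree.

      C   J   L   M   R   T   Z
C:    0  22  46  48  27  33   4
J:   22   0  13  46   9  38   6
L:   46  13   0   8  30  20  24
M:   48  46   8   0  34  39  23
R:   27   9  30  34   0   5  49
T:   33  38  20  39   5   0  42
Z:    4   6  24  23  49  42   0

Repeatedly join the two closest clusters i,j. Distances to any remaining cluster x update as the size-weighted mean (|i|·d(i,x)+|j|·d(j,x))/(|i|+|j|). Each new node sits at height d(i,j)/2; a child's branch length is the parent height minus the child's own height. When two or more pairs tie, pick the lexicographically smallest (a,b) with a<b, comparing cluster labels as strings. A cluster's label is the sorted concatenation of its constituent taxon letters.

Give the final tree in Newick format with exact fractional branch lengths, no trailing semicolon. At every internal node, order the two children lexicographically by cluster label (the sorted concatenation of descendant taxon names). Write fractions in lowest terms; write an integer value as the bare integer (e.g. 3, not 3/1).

(((C:2,Z:2):5,J:7):115/12,((L:4,M:4):91/8,(R:5/2,T:5/2):103/8):29/24)

iteration 1: select C,Z (d=4); attach at lengths (2, 2); label the merged cluster CZ
  updated: d(CZ,J)=14, d(CZ,L)=35, d(CZ,M)=71/2, d(CZ,R)=38, d(CZ,T)=75/2
iteration 2: select R,T (d=5); attach at lengths (5/2, 5/2); label the merged cluster RT
  updated: d(CZ,RT)=151/4, d(J,RT)=47/2, d(L,RT)=25, d(M,RT)=73/2
iteration 3: select L,M (d=8); attach at lengths (4, 4); label the merged cluster LM
  updated: d(CZ,LM)=141/4, d(J,LM)=59/2, d(LM,RT)=123/4
iteration 4: select CZ,J (d=14); attach at lengths (5, 7); label the merged cluster CJZ
  updated: d(CJZ,LM)=100/3, d(CJZ,RT)=33
iteration 5: select LM,RT (d=123/4); attach at lengths (91/8, 103/8); label the merged cluster LMRT
  updated: d(CJZ,LMRT)=199/6
iteration 6: select CJZ,LMRT (d=199/6); attach at lengths (115/12, 29/24); label the merged cluster CJLMRTZ
final tree: (((C:2,Z:2):5,J:7):115/12,((L:4,M:4):91/8,(R:5/2,T:5/2):103/8):29/24)
total length: 1537/24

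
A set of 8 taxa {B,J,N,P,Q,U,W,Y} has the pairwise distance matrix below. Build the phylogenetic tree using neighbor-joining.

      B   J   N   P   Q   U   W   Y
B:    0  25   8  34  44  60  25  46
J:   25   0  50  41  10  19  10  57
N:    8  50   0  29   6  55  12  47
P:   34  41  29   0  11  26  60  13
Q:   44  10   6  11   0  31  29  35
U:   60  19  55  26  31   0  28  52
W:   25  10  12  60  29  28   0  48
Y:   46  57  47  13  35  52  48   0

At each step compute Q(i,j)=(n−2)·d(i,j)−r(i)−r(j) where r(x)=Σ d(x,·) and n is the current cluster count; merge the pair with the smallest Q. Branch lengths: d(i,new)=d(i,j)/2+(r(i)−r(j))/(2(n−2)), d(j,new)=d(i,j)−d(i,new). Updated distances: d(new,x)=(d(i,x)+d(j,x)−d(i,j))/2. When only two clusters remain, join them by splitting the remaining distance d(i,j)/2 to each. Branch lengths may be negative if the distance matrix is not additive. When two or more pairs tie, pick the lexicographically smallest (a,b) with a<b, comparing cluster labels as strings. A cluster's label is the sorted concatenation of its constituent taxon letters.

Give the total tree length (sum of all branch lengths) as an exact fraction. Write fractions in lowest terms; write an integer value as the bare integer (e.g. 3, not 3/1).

735/8

iteration 1: select P,Y (d=13, Q=-434); attach at lengths (-1/2, 27/2); label the merged cluster PY
  updated: d(B,PY)=67/2, d(J,PY)=85/2, d(N,PY)=63/2, d(PY,Q)=33/2, d(PY,U)=65/2, d(PY,W)=95/2
iteration 2: select B,N (d=8, Q=-318); attach at lengths (73/10, 7/10); label the merged cluster BN
  updated: d(BN,J)=67/2, d(BN,PY)=57/2, d(BN,Q)=21, d(BN,U)=107/2, d(BN,W)=29/2
iteration 3: select BN,W (d=29/2, Q=-222); attach at lengths (10, 9/2); label the merged cluster BNW
  updated: d(BNW,J)=29/2, d(BNW,PY)=123/4, d(BNW,Q)=71/4, d(BNW,U)=67/2
iteration 4: select PY,Q (d=33/2, Q=-148); attach at lengths (193/12, 5/12); label the merged cluster PQY
  updated: d(BNW,PQY)=16, d(J,PQY)=18, d(PQY,U)=47/2
iteration 5: select BNW,PQY (d=16, Q=-179/2); attach at lengths (77/8, 51/8); label the merged cluster BNPQWY
  updated: d(BNPQWY,J)=33/4, d(BNPQWY,U)=41/2
iteration 6: select BNPQWY,J (d=33/4, Q=-191/4); attach at lengths (39/8, 27/8); label the merged cluster BJNPQWY
  updated: d(BJNPQWY,U)=125/8
iteration 7: select BJNPQWY,U (d=125/8); attach at lengths (125/16, 125/16); label the merged cluster BJNPQUWY
final tree: (((((B:73/10,N:7/10):10,W:9/2):77/8,((P:-1/2,Y:27/2):193/12,Q:5/12):51/8):39/8,J:27/8):125/16,U:125/16)
total length: 735/8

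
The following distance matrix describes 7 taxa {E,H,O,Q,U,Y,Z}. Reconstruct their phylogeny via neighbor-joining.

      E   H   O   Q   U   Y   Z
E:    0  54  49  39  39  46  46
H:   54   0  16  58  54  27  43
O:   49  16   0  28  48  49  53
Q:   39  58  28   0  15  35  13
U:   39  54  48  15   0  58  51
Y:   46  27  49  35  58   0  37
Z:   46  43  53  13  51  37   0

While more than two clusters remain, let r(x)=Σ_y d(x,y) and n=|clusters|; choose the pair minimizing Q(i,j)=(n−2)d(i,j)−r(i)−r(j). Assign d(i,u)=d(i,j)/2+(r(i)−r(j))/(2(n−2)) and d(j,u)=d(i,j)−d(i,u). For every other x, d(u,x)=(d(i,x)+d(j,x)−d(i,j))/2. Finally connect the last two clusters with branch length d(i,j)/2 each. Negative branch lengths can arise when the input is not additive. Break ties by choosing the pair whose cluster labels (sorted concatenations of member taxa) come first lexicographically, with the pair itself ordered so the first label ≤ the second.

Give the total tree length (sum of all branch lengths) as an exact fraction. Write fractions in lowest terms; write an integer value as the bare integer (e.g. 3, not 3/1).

1. join H+O (d=16, Q=-415) ⇒ HO; edges |H|=89/10, |O|=71/10
  updated: d(E,HO)=87/2, d(HO,Q)=35, d(HO,U)=43, d(HO,Y)=30, d(HO,Z)=40
2. join Q+U (d=15, Q=-283) ⇒ QU; edges |Q|=-9/8, |U|=129/8
  updated: d(E,QU)=63/2, d(HO,QU)=63/2, d(QU,Y)=39, d(QU,Z)=49/2
3. join HO+Y (d=30, Q=-207) ⇒ HOY; edges |HO|=83/6, |Y|=97/6
  updated: d(E,HOY)=119/4, d(HOY,QU)=81/4, d(HOY,Z)=47/2
4. join E+HOY (d=119/4, Q=-485/4) ⇒ EHOY; edges |E|=373/16, |HOY|=103/16
  updated: d(EHOY,QU)=11, d(EHOY,Z)=159/8
5. join EHOY+QU (d=11, Q=-443/8) ⇒ EHOQUY; edges |EHOY|=51/16, |QU|=125/16
  updated: d(EHOQUY,Z)=267/16
6. join EHOQUY+Z (d=267/16) ⇒ EHOQUYZ; edges |EHOQUY|=267/32, |Z|=267/32
final tree: (((E:373/16,((H:89/10,O:71/10):83/6,Y:97/6):103/16):51/16,(Q:-9/8,U:129/8):125/16):267/32,Z:267/32)
total length: 1895/16

1895/16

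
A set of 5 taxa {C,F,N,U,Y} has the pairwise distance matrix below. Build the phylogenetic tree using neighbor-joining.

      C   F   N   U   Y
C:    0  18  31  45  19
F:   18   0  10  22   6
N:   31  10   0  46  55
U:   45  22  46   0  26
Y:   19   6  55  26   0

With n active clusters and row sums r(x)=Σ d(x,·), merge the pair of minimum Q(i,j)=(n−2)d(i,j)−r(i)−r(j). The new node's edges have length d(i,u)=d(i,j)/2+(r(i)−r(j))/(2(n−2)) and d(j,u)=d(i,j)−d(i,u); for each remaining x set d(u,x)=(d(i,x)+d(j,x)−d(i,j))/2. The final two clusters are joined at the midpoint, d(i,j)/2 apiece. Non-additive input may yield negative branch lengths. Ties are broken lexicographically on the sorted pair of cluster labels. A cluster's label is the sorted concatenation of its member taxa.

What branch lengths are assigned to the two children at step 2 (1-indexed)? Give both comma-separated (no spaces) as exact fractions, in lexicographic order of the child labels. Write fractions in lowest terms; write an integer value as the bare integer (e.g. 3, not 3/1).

1. join F+N (d=10, Q=-168) ⇒ FN; edges |F|=-28/3, |N|=58/3
  updated: d(C,FN)=39/2, d(FN,U)=29, d(FN,Y)=51/2
2. join C+FN (d=39/2, Q=-237/2) ⇒ CFN; edges |C|=97/8, |FN|=59/8
  updated: d(CFN,U)=109/4, d(CFN,Y)=25/2
3. join CFN+U (d=109/4, Q=-263/4) ⇒ CFNU; edges |CFN|=55/8, |U|=163/8
  updated: d(CFNU,Y)=45/8
4. join CFNU+Y (d=45/8) ⇒ CFNUY; edges |CFNU|=45/16, |Y|=45/16
final tree: (((C:97/8,(F:-28/3,N:58/3):59/8):55/8,U:163/8):45/16,Y:45/16)
total length: 499/8

97/8,59/8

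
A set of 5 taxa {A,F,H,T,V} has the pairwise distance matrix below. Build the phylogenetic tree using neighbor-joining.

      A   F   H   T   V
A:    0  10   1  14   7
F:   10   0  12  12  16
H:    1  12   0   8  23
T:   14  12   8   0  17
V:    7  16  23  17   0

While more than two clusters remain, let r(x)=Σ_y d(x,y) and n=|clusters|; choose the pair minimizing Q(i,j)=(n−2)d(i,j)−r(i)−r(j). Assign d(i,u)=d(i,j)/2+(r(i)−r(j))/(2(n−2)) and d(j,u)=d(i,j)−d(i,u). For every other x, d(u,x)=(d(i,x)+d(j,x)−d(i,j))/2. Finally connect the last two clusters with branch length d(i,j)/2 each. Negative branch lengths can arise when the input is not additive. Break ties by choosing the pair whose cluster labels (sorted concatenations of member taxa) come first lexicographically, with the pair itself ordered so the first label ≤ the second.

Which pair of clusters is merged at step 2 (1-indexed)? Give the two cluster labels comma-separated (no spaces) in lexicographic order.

iteration 1: select A,V (d=7, Q=-74); attach at lengths (-5/3, 26/3); label the merged cluster AV
  updated: d(AV,F)=19/2, d(AV,H)=17/2, d(AV,T)=12
iteration 2: select AV,F (d=19/2, Q=-89/2); attach at lengths (31/8, 45/8); label the merged cluster AFV
  updated: d(AFV,H)=11/2, d(AFV,T)=29/4
iteration 3: select AFV,H (d=11/2, Q=-83/4); attach at lengths (19/8, 25/8); label the merged cluster AFHV
  updated: d(AFHV,T)=39/8
iteration 4: select AFHV,T (d=39/8); attach at lengths (39/16, 39/16); label the merged cluster AFHTV
final tree: ((((A:-5/3,V:26/3):31/8,F:45/8):19/8,H:25/8):39/16,T:39/16)
total length: 215/8

AV,F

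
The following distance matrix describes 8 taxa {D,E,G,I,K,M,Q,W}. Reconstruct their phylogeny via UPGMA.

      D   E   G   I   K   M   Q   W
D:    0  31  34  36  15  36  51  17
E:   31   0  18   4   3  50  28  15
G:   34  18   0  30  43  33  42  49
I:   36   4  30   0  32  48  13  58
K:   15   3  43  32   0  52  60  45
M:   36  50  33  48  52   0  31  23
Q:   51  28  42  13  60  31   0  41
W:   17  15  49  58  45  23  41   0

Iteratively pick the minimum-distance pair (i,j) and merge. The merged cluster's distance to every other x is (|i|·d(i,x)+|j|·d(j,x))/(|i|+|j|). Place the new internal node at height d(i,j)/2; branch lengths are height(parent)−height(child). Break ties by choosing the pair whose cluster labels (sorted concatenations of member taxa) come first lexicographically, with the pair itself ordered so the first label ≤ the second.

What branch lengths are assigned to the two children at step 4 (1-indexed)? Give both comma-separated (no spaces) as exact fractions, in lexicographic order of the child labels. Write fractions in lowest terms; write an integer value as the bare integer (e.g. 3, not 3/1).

19/4,47/4

step 1: merge (E,K) at d=3; branch lengths E→3/2, K→3/2; new cluster EK
  updated: d(D,EK)=23, d(EK,G)=61/2, d(EK,I)=18, d(EK,M)=51, d(EK,Q)=44, d(EK,W)=30
step 2: merge (I,Q) at d=13; branch lengths I→13/2, Q→13/2; new cluster IQ
  updated: d(D,IQ)=87/2, d(EK,IQ)=31, d(G,IQ)=36, d(IQ,M)=79/2, d(IQ,W)=99/2
step 3: merge (D,W) at d=17; branch lengths D→17/2, W→17/2; new cluster DW
  updated: d(DW,EK)=53/2, d(DW,G)=83/2, d(DW,IQ)=93/2, d(DW,M)=59/2
step 4: merge (DW,EK) at d=53/2; branch lengths DW→19/4, EK→47/4; new cluster DEKW
  updated: d(DEKW,G)=36, d(DEKW,IQ)=155/4, d(DEKW,M)=161/4
step 5: merge (G,M) at d=33; branch lengths G→33/2, M→33/2; new cluster GM
  updated: d(DEKW,GM)=305/8, d(GM,IQ)=151/4
step 6: merge (GM,IQ) at d=151/4; branch lengths GM→19/8, IQ→99/8; new cluster GIMQ
  updated: d(DEKW,GIMQ)=615/16
step 7: merge (DEKW,GIMQ) at d=615/16; branch lengths DEKW→191/32, GIMQ→11/32; new cluster DEGIKMQW
final tree: (((D:17/2,W:17/2):19/4,(E:3/2,K:3/2):47/4):191/32,((G:33/2,M:33/2):19/8,(I:13/2,Q:13/2):99/8):11/32)
total length: 1657/16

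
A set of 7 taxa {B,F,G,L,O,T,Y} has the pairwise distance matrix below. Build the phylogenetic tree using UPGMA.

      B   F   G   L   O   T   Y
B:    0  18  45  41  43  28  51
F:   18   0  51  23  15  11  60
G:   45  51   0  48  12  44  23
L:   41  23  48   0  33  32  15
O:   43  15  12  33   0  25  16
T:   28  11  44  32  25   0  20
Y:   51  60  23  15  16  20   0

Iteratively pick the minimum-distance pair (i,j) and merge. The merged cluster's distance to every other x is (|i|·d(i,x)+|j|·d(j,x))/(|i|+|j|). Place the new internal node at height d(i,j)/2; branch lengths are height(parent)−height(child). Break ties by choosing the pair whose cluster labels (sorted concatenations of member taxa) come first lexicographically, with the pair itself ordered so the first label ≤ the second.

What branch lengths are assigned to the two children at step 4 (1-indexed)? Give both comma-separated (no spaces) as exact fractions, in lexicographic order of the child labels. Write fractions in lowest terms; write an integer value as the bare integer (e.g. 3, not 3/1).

iteration 1: select F,T (d=11); attach at lengths (11/2, 11/2); label the merged cluster FT
  updated: d(B,FT)=23, d(FT,G)=95/2, d(FT,L)=55/2, d(FT,O)=20, d(FT,Y)=40
iteration 2: select G,O (d=12); attach at lengths (6, 6); label the merged cluster GO
  updated: d(B,GO)=44, d(FT,GO)=135/4, d(GO,L)=81/2, d(GO,Y)=39/2
iteration 3: select L,Y (d=15); attach at lengths (15/2, 15/2); label the merged cluster LY
  updated: d(B,LY)=46, d(FT,LY)=135/4, d(GO,LY)=30
iteration 4: select B,FT (d=23); attach at lengths (23/2, 6); label the merged cluster BFT
  updated: d(BFT,GO)=223/6, d(BFT,LY)=227/6
iteration 5: select GO,LY (d=30); attach at lengths (9, 15/2); label the merged cluster GLOY
  updated: d(BFT,GLOY)=75/2
iteration 6: select BFT,GLOY (d=75/2); attach at lengths (29/4, 15/4); label the merged cluster BFGLOTY
final tree: ((B:23/2,(F:11/2,T:11/2):6):29/4,((G:6,O:6):9,(L:15/2,Y:15/2):15/2):15/4)
total length: 83

23/2,6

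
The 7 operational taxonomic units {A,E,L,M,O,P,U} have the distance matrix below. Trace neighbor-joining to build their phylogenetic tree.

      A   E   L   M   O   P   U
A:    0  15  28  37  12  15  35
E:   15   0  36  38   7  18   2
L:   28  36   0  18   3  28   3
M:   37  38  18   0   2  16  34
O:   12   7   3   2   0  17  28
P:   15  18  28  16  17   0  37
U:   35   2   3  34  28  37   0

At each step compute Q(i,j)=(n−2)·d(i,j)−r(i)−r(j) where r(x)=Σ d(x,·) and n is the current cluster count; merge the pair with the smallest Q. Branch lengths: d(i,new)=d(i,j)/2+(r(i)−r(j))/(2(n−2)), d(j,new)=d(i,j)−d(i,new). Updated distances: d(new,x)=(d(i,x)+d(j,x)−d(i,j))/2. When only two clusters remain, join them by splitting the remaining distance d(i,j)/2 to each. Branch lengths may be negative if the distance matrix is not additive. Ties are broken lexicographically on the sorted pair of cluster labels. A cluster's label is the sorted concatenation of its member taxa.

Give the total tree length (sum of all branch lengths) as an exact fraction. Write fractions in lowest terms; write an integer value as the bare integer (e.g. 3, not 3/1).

825/16

iteration 1: select E,U (d=2, Q=-245); attach at lengths (-13/10, 33/10); label the merged cluster EU
  updated: d(A,EU)=24, d(EU,L)=37/2, d(EU,M)=35, d(EU,O)=33/2, d(EU,P)=53/2
iteration 2: select A,P (d=15, Q=-317/2); attach at lengths (147/16, 93/16); label the merged cluster AP
  updated: d(AP,EU)=71/4, d(AP,L)=41/2, d(AP,M)=19, d(AP,O)=7
iteration 3: select AP,EU (d=71/4, Q=-395/4); attach at lengths (119/24, 307/24); label the merged cluster AEPU
  updated: d(AEPU,L)=85/8, d(AEPU,M)=145/8, d(AEPU,O)=23/8
iteration 4: select AEPU,L (d=85/8, Q=-42); attach at lengths (85/16, 85/16); label the merged cluster AELPU
  updated: d(AELPU,M)=51/4, d(AELPU,O)=-19/8
iteration 5: select AELPU,M (d=51/4, Q=-99/8); attach at lengths (67/16, 137/16); label the merged cluster AELMPU
  updated: d(AELMPU,O)=-105/16
iteration 6: select AELMPU,O (d=-105/16); attach at lengths (-105/32, -105/32); label the merged cluster AELMOPU
final tree: (((((A:147/16,P:93/16):119/24,(E:-13/10,U:33/10):307/24):85/16,L:85/16):67/16,M:137/16):-105/32,O:-105/32)
total length: 825/16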